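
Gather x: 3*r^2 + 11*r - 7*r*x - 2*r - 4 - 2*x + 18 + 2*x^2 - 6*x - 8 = 3*r^2 + 9*r + 2*x^2 + x*(-7*r - 8) + 6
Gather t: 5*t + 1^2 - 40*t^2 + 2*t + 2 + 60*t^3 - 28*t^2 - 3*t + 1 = 60*t^3 - 68*t^2 + 4*t + 4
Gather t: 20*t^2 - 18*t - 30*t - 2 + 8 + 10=20*t^2 - 48*t + 16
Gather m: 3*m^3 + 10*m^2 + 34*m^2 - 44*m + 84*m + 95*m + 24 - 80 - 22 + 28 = 3*m^3 + 44*m^2 + 135*m - 50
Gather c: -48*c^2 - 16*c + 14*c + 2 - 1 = -48*c^2 - 2*c + 1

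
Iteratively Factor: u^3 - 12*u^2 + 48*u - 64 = (u - 4)*(u^2 - 8*u + 16) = (u - 4)^2*(u - 4)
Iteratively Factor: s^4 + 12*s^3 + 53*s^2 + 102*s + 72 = (s + 4)*(s^3 + 8*s^2 + 21*s + 18) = (s + 3)*(s + 4)*(s^2 + 5*s + 6) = (s + 3)^2*(s + 4)*(s + 2)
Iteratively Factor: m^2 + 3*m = (m)*(m + 3)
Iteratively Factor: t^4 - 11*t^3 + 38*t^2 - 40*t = (t - 2)*(t^3 - 9*t^2 + 20*t) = (t - 4)*(t - 2)*(t^2 - 5*t) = (t - 5)*(t - 4)*(t - 2)*(t)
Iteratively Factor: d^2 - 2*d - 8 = (d - 4)*(d + 2)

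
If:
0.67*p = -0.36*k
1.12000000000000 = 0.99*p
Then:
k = -2.11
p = 1.13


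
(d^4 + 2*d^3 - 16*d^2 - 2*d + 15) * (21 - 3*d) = -3*d^5 + 15*d^4 + 90*d^3 - 330*d^2 - 87*d + 315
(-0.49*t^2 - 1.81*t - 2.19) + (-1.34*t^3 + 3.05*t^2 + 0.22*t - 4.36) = -1.34*t^3 + 2.56*t^2 - 1.59*t - 6.55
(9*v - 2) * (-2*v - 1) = -18*v^2 - 5*v + 2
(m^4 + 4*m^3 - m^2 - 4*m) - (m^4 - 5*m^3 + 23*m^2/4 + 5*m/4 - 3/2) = 9*m^3 - 27*m^2/4 - 21*m/4 + 3/2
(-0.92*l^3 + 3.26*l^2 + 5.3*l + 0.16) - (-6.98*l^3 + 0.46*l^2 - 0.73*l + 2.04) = 6.06*l^3 + 2.8*l^2 + 6.03*l - 1.88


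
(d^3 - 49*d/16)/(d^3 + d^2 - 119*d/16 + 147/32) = 2*d*(4*d + 7)/(8*d^2 + 22*d - 21)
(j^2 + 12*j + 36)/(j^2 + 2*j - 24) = (j + 6)/(j - 4)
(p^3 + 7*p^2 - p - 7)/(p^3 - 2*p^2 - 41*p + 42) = (p^2 + 8*p + 7)/(p^2 - p - 42)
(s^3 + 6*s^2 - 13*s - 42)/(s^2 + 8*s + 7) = (s^2 - s - 6)/(s + 1)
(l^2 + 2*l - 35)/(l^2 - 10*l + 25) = (l + 7)/(l - 5)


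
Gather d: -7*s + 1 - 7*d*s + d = d*(1 - 7*s) - 7*s + 1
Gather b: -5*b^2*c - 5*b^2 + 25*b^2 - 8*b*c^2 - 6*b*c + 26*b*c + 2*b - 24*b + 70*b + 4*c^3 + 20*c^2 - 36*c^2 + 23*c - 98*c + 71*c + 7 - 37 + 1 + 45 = b^2*(20 - 5*c) + b*(-8*c^2 + 20*c + 48) + 4*c^3 - 16*c^2 - 4*c + 16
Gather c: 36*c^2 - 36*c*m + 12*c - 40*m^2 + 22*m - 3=36*c^2 + c*(12 - 36*m) - 40*m^2 + 22*m - 3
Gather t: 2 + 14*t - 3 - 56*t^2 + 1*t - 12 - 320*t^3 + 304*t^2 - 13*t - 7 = -320*t^3 + 248*t^2 + 2*t - 20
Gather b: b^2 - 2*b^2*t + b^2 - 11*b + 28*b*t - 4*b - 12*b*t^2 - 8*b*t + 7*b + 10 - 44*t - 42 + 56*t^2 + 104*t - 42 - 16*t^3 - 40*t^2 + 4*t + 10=b^2*(2 - 2*t) + b*(-12*t^2 + 20*t - 8) - 16*t^3 + 16*t^2 + 64*t - 64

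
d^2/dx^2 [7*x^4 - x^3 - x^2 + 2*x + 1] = 84*x^2 - 6*x - 2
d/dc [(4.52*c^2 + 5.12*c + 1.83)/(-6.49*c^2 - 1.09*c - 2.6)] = (28.302*c^2 + 0.249400000000005*c - 11.3173)/(42.1201*c^4 + 14.1482*c^3 + 34.9361*c^2 + 5.668*c + 6.76)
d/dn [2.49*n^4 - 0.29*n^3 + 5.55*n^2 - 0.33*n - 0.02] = 9.96*n^3 - 0.87*n^2 + 11.1*n - 0.33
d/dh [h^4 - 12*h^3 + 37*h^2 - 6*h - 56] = 4*h^3 - 36*h^2 + 74*h - 6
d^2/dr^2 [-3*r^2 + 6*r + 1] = -6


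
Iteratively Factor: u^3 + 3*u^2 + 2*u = (u + 2)*(u^2 + u) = u*(u + 2)*(u + 1)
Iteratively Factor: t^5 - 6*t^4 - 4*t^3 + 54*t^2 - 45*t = (t - 5)*(t^4 - t^3 - 9*t^2 + 9*t) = (t - 5)*(t + 3)*(t^3 - 4*t^2 + 3*t) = t*(t - 5)*(t + 3)*(t^2 - 4*t + 3) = t*(t - 5)*(t - 1)*(t + 3)*(t - 3)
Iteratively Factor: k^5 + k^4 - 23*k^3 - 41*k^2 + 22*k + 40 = (k - 1)*(k^4 + 2*k^3 - 21*k^2 - 62*k - 40) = (k - 1)*(k + 2)*(k^3 - 21*k - 20) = (k - 5)*(k - 1)*(k + 2)*(k^2 + 5*k + 4) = (k - 5)*(k - 1)*(k + 2)*(k + 4)*(k + 1)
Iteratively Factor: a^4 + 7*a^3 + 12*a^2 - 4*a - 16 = (a + 4)*(a^3 + 3*a^2 - 4) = (a - 1)*(a + 4)*(a^2 + 4*a + 4) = (a - 1)*(a + 2)*(a + 4)*(a + 2)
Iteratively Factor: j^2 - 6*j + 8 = (j - 4)*(j - 2)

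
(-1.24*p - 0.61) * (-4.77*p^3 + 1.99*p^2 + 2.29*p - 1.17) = 5.9148*p^4 + 0.442099999999999*p^3 - 4.0535*p^2 + 0.0538999999999998*p + 0.7137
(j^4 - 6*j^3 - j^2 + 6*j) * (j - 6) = j^5 - 12*j^4 + 35*j^3 + 12*j^2 - 36*j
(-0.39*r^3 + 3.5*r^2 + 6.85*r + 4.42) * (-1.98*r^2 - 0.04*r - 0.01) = 0.7722*r^5 - 6.9144*r^4 - 13.6991*r^3 - 9.0606*r^2 - 0.2453*r - 0.0442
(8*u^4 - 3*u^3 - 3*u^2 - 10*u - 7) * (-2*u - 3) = -16*u^5 - 18*u^4 + 15*u^3 + 29*u^2 + 44*u + 21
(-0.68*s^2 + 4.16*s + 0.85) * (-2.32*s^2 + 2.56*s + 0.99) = 1.5776*s^4 - 11.392*s^3 + 8.0044*s^2 + 6.2944*s + 0.8415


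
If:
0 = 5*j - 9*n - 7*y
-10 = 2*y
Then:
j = 9*n/5 - 7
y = -5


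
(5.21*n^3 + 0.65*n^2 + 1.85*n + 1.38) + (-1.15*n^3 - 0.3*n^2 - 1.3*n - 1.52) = 4.06*n^3 + 0.35*n^2 + 0.55*n - 0.14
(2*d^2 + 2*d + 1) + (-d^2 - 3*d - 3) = d^2 - d - 2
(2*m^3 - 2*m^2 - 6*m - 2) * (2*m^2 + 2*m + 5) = 4*m^5 - 6*m^3 - 26*m^2 - 34*m - 10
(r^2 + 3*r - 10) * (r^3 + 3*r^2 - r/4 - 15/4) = r^5 + 6*r^4 - 5*r^3/4 - 69*r^2/2 - 35*r/4 + 75/2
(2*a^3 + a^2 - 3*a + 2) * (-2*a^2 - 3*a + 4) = -4*a^5 - 8*a^4 + 11*a^3 + 9*a^2 - 18*a + 8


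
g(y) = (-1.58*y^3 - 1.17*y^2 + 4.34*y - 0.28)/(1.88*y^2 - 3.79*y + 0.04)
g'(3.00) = 1.58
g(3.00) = -7.24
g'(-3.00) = -0.75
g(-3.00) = 0.66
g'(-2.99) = -0.75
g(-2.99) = 0.66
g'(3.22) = 0.78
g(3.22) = -6.98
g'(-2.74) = -0.74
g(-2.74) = 0.47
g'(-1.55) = -0.68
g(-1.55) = -0.38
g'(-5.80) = -0.80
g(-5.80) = 2.86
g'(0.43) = -0.23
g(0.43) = -1.00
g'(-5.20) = -0.80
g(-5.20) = 2.38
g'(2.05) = 1205.96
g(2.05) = -57.90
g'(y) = (3.79 - 3.76*y)*(-1.58*y^3 - 1.17*y^2 + 4.34*y - 0.28)/(1.88*y^2 - 3.79*y + 0.04)^2 + (-4.74*y^2 - 2.34*y + 4.34)/(1.88*y^2 - 3.79*y + 0.04) = (-2.9704*y^4 + 11.9764*y^3 - 3.9145*y^2 + 0.959200000000003*y - 0.8876)/(3.5344*y^4 - 14.2504*y^3 + 14.5145*y^2 - 0.3032*y + 0.0016)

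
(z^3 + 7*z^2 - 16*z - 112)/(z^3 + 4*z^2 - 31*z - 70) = (z^2 - 16)/(z^2 - 3*z - 10)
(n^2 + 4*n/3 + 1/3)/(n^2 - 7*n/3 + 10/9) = 3*(3*n^2 + 4*n + 1)/(9*n^2 - 21*n + 10)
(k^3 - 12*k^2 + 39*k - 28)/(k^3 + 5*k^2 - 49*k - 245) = (k^2 - 5*k + 4)/(k^2 + 12*k + 35)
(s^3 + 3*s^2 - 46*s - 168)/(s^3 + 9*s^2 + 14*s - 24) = (s - 7)/(s - 1)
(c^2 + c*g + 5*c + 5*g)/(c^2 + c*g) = (c + 5)/c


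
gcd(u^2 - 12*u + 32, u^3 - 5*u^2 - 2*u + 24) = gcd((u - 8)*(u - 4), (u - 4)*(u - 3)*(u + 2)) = u - 4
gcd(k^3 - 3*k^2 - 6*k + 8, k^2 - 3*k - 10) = k + 2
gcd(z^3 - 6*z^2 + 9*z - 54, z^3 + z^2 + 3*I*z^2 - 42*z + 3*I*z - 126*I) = z^2 + z*(-6 + 3*I) - 18*I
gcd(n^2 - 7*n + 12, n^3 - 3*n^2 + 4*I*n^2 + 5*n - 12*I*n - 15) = n - 3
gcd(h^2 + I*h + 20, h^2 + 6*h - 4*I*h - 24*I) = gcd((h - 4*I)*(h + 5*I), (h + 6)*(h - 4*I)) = h - 4*I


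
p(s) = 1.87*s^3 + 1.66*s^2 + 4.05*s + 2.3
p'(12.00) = 851.73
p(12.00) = 3521.30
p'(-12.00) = 772.05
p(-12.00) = -3038.62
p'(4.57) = 136.39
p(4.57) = 233.96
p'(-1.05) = 6.75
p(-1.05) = -2.29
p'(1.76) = 27.27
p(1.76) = 24.76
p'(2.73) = 54.92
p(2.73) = 63.78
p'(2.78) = 56.64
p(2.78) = 66.57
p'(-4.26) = 91.71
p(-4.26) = -129.40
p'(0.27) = 5.36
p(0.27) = 3.55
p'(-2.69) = 35.71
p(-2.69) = -32.98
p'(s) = 5.61*s^2 + 3.32*s + 4.05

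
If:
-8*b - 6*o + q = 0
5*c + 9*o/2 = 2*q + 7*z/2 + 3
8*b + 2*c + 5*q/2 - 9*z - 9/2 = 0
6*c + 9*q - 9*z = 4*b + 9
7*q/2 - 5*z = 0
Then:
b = 3609/8168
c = 6303/4084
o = -1013/2042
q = 570/1021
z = 399/1021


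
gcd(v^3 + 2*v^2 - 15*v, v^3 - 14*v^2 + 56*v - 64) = 1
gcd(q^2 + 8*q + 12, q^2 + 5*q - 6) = q + 6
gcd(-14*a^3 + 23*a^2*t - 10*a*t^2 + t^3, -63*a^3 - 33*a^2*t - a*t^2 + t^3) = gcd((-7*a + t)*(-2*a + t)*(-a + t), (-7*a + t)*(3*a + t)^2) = -7*a + t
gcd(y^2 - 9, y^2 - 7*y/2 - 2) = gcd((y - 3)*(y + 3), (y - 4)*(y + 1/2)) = 1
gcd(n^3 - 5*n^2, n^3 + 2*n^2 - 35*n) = n^2 - 5*n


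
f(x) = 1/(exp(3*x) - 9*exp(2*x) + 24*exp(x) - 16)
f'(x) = (-3*exp(3*x) + 18*exp(2*x) - 24*exp(x))/(exp(3*x) - 9*exp(2*x) + 24*exp(x) - 16)^2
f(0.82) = 0.26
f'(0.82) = 0.22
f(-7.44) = -0.06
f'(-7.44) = -0.00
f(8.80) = 0.00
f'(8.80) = -0.00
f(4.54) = 0.00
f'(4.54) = -0.00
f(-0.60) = -0.19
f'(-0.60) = -0.29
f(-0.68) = -0.17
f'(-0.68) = -0.22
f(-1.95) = -0.08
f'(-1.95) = -0.02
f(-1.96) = -0.08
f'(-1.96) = -0.02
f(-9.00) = -0.06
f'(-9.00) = 0.00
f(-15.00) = -0.06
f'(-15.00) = 0.00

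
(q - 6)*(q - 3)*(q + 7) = q^3 - 2*q^2 - 45*q + 126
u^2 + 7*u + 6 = (u + 1)*(u + 6)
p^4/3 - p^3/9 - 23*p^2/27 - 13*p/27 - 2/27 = (p/3 + 1/3)*(p - 2)*(p + 1/3)^2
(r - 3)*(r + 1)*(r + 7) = r^3 + 5*r^2 - 17*r - 21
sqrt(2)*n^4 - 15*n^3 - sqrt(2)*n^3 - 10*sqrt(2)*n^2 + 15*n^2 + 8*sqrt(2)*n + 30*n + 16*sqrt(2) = (n - 2)*(n - 8*sqrt(2))*(n + sqrt(2)/2)*(sqrt(2)*n + sqrt(2))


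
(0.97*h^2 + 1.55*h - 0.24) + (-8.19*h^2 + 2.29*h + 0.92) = -7.22*h^2 + 3.84*h + 0.68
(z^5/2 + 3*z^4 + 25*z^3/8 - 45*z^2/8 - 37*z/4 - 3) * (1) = z^5/2 + 3*z^4 + 25*z^3/8 - 45*z^2/8 - 37*z/4 - 3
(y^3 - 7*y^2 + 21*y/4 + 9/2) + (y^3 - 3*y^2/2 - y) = 2*y^3 - 17*y^2/2 + 17*y/4 + 9/2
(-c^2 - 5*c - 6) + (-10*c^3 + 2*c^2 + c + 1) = -10*c^3 + c^2 - 4*c - 5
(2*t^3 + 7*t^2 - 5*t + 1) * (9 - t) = -2*t^4 + 11*t^3 + 68*t^2 - 46*t + 9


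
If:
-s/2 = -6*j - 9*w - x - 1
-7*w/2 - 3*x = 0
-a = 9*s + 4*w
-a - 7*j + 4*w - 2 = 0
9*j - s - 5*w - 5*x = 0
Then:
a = -2694/901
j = 52/901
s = 358/901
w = -132/901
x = 154/901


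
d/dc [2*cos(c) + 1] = -2*sin(c)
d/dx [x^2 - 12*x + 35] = 2*x - 12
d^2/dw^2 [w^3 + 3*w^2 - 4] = 6*w + 6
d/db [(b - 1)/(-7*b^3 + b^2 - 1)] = (-7*b^3 + b^2 + b*(b - 1)*(21*b - 2) - 1)/(7*b^3 - b^2 + 1)^2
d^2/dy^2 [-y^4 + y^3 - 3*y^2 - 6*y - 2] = -12*y^2 + 6*y - 6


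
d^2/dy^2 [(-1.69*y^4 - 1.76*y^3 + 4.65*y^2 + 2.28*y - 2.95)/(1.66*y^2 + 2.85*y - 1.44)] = (-9.31392800000001*y^6 - 47.9723400000001*y^5 - 58.1234940000001*y^4 + 42.533988*y^3 + 19.203672*y^2 - 72.935244*y - 24.02739)/(4.574296*y^6 + 23.56038*y^5 + 28.545858*y^4 - 17.726715*y^3 - 24.762672*y^2 + 17.72928*y - 2.985984)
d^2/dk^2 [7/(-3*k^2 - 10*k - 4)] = 14*(9*k^2 + 30*k - 4*(3*k + 5)^2 + 12)/(3*k^2 + 10*k + 4)^3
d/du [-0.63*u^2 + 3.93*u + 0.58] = 3.93 - 1.26*u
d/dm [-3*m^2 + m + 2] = 1 - 6*m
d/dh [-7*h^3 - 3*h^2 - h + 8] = -21*h^2 - 6*h - 1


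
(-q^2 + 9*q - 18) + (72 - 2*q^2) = -3*q^2 + 9*q + 54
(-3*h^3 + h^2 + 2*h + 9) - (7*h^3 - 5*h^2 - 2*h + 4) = -10*h^3 + 6*h^2 + 4*h + 5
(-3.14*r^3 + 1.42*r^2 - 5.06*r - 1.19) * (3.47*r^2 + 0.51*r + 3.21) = -10.8958*r^5 + 3.326*r^4 - 26.9134*r^3 - 2.1517*r^2 - 16.8495*r - 3.8199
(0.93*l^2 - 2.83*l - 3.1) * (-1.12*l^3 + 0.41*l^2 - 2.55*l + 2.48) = -1.0416*l^5 + 3.5509*l^4 - 0.0597999999999996*l^3 + 8.2519*l^2 + 0.8866*l - 7.688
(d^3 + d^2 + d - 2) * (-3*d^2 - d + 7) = -3*d^5 - 4*d^4 + 3*d^3 + 12*d^2 + 9*d - 14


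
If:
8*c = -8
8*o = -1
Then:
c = -1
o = -1/8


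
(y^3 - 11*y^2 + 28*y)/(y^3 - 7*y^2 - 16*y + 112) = y/(y + 4)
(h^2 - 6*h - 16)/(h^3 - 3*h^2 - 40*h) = (h + 2)/(h*(h + 5))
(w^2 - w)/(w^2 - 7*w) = (w - 1)/(w - 7)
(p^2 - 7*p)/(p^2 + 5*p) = (p - 7)/(p + 5)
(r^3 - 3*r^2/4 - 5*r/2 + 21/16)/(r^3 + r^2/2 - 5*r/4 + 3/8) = (4*r - 7)/(2*(2*r - 1))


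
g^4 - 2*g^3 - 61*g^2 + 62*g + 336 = (g - 8)*(g - 3)*(g + 2)*(g + 7)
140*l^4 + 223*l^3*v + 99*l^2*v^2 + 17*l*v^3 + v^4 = (l + v)*(4*l + v)*(5*l + v)*(7*l + v)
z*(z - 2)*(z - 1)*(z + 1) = z^4 - 2*z^3 - z^2 + 2*z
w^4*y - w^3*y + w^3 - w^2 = w^2*(w - 1)*(w*y + 1)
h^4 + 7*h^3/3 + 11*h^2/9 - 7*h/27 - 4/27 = (h - 1/3)*(h + 1/3)*(h + 1)*(h + 4/3)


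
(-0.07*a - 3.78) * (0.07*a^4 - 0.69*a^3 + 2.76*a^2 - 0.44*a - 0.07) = -0.0049*a^5 - 0.2163*a^4 + 2.415*a^3 - 10.402*a^2 + 1.6681*a + 0.2646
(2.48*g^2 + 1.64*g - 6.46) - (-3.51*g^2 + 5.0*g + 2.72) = 5.99*g^2 - 3.36*g - 9.18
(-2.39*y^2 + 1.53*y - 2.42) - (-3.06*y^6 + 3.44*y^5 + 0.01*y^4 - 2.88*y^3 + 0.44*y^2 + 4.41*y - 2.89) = 3.06*y^6 - 3.44*y^5 - 0.01*y^4 + 2.88*y^3 - 2.83*y^2 - 2.88*y + 0.47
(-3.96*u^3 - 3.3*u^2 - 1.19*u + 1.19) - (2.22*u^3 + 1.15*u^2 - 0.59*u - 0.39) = -6.18*u^3 - 4.45*u^2 - 0.6*u + 1.58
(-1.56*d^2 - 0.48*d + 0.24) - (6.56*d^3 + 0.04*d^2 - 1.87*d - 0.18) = -6.56*d^3 - 1.6*d^2 + 1.39*d + 0.42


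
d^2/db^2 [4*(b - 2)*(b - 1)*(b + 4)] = 24*b + 8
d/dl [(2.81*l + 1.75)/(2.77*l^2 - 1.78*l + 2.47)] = (-7.7837*l^2 - 9.695*l + 10.0557)/(7.6729*l^4 - 9.8612*l^3 + 16.8522*l^2 - 8.7932*l + 6.1009)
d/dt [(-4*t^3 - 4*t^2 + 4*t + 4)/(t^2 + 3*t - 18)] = 4*(-t^4 - 6*t^3 + 50*t^2 + 34*t - 21)/(t^4 + 6*t^3 - 27*t^2 - 108*t + 324)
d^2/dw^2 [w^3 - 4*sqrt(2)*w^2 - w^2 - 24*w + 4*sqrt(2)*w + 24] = 6*w - 8*sqrt(2) - 2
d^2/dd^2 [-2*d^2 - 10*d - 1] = -4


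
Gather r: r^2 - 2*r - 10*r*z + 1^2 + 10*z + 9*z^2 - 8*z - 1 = r^2 + r*(-10*z - 2) + 9*z^2 + 2*z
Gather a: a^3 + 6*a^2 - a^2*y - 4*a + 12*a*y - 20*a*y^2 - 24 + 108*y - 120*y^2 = a^3 + a^2*(6 - y) + a*(-20*y^2 + 12*y - 4) - 120*y^2 + 108*y - 24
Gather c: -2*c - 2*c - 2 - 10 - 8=-4*c - 20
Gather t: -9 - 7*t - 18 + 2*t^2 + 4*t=2*t^2 - 3*t - 27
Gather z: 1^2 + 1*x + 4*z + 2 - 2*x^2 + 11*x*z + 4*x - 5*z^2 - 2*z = -2*x^2 + 5*x - 5*z^2 + z*(11*x + 2) + 3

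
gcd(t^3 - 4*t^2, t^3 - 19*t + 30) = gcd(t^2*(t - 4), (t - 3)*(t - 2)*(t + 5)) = 1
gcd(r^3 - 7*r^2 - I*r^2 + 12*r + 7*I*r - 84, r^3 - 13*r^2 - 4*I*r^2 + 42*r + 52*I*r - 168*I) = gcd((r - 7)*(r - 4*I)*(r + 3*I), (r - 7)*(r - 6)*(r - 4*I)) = r^2 + r*(-7 - 4*I) + 28*I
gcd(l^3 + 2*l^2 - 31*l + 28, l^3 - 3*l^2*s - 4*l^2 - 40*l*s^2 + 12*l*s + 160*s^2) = l - 4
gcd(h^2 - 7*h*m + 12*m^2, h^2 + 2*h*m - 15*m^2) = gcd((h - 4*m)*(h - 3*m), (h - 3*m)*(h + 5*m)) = h - 3*m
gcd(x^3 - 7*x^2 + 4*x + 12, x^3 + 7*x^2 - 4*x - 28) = x - 2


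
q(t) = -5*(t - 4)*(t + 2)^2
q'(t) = -5*(t - 4)*(2*t + 4) - 5*(t + 2)^2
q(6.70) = -1021.82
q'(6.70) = -613.35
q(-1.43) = 8.82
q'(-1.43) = 29.33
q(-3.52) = 86.87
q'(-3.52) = -125.86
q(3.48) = 78.08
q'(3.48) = -121.66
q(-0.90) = 29.64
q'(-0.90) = 47.85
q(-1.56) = 5.38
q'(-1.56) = 23.50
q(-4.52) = 270.53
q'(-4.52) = -246.46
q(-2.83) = 23.53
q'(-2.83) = -60.13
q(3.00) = 125.00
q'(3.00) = -75.00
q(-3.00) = 35.00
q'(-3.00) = -75.00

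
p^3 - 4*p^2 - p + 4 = (p - 4)*(p - 1)*(p + 1)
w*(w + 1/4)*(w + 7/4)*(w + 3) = w^4 + 5*w^3 + 103*w^2/16 + 21*w/16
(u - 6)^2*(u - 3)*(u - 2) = u^4 - 17*u^3 + 102*u^2 - 252*u + 216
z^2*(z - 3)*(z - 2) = z^4 - 5*z^3 + 6*z^2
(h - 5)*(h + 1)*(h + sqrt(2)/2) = h^3 - 4*h^2 + sqrt(2)*h^2/2 - 5*h - 2*sqrt(2)*h - 5*sqrt(2)/2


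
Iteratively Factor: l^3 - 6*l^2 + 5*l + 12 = (l + 1)*(l^2 - 7*l + 12) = (l - 4)*(l + 1)*(l - 3)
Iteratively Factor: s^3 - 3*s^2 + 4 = (s - 2)*(s^2 - s - 2) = (s - 2)*(s + 1)*(s - 2)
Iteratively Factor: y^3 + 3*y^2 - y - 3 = (y - 1)*(y^2 + 4*y + 3) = (y - 1)*(y + 1)*(y + 3)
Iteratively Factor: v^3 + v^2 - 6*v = (v - 2)*(v^2 + 3*v) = (v - 2)*(v + 3)*(v)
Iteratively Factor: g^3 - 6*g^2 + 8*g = (g)*(g^2 - 6*g + 8) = g*(g - 4)*(g - 2)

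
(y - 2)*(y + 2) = y^2 - 4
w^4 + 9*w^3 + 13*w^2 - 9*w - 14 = (w - 1)*(w + 1)*(w + 2)*(w + 7)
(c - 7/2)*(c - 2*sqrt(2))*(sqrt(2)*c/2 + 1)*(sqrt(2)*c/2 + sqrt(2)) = c^4/2 - 3*c^3/4 - sqrt(2)*c^3/2 - 11*c^2/2 + 3*sqrt(2)*c^2/4 + 3*c + 7*sqrt(2)*c/2 + 14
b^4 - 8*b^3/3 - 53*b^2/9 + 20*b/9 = b*(b - 4)*(b - 1/3)*(b + 5/3)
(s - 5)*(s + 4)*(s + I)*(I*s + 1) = I*s^4 - I*s^3 - 19*I*s^2 - I*s - 20*I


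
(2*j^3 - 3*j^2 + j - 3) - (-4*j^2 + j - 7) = 2*j^3 + j^2 + 4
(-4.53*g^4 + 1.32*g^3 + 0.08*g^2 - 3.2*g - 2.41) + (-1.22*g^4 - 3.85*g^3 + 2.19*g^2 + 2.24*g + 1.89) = -5.75*g^4 - 2.53*g^3 + 2.27*g^2 - 0.96*g - 0.52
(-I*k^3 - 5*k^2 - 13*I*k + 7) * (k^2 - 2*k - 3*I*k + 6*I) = -I*k^5 - 8*k^4 + 2*I*k^4 + 16*k^3 + 2*I*k^3 - 32*k^2 - 4*I*k^2 + 64*k - 21*I*k + 42*I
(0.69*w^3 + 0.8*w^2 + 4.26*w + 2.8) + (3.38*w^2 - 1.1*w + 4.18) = 0.69*w^3 + 4.18*w^2 + 3.16*w + 6.98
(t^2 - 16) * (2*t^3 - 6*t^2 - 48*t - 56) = 2*t^5 - 6*t^4 - 80*t^3 + 40*t^2 + 768*t + 896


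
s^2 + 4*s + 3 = (s + 1)*(s + 3)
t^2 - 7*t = t*(t - 7)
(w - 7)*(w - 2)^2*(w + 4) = w^4 - 7*w^3 - 12*w^2 + 100*w - 112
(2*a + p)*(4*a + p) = 8*a^2 + 6*a*p + p^2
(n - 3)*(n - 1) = n^2 - 4*n + 3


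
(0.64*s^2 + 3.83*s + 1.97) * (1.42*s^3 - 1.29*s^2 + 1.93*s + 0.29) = 0.9088*s^5 + 4.613*s^4 - 0.908100000000001*s^3 + 5.0362*s^2 + 4.9128*s + 0.5713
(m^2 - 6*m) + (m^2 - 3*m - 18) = 2*m^2 - 9*m - 18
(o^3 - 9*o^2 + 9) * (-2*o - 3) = -2*o^4 + 15*o^3 + 27*o^2 - 18*o - 27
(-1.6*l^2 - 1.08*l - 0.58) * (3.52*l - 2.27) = -5.632*l^3 - 0.1696*l^2 + 0.41*l + 1.3166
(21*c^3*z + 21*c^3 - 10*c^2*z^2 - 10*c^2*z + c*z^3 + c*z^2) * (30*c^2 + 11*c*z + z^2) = 630*c^5*z + 630*c^5 - 69*c^4*z^2 - 69*c^4*z - 59*c^3*z^3 - 59*c^3*z^2 + c^2*z^4 + c^2*z^3 + c*z^5 + c*z^4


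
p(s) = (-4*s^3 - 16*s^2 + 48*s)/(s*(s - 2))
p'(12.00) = -4.00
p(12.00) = -72.00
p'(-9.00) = -4.00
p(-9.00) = 12.00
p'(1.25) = -4.00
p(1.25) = -29.00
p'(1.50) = -4.00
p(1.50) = -30.00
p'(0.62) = -4.00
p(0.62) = -26.48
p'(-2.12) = -4.00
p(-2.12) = -15.52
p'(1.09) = -4.00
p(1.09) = -28.36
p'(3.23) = -4.00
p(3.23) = -36.92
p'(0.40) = -4.00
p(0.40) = -25.60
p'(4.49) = -4.00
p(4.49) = -41.96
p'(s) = (-12*s^2 - 32*s + 48)/(s*(s - 2)) - (-4*s^3 - 16*s^2 + 48*s)/(s*(s - 2)^2) - (-4*s^3 - 16*s^2 + 48*s)/(s^2*(s - 2))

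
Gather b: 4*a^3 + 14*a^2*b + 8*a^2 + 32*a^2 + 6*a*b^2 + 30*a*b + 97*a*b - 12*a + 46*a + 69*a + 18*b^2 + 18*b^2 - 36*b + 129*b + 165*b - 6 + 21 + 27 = 4*a^3 + 40*a^2 + 103*a + b^2*(6*a + 36) + b*(14*a^2 + 127*a + 258) + 42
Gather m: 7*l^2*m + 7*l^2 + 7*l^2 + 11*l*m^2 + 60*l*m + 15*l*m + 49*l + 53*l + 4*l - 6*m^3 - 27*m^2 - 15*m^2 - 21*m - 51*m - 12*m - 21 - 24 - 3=14*l^2 + 106*l - 6*m^3 + m^2*(11*l - 42) + m*(7*l^2 + 75*l - 84) - 48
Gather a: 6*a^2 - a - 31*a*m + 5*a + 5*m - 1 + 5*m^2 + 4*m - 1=6*a^2 + a*(4 - 31*m) + 5*m^2 + 9*m - 2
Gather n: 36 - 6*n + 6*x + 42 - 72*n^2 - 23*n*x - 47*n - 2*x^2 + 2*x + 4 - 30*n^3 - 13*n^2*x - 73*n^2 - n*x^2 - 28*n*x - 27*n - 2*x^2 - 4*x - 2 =-30*n^3 + n^2*(-13*x - 145) + n*(-x^2 - 51*x - 80) - 4*x^2 + 4*x + 80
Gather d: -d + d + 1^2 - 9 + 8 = 0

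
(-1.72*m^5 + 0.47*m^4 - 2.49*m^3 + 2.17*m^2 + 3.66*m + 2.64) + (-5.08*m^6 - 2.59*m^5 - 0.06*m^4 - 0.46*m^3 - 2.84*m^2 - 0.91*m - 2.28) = -5.08*m^6 - 4.31*m^5 + 0.41*m^4 - 2.95*m^3 - 0.67*m^2 + 2.75*m + 0.36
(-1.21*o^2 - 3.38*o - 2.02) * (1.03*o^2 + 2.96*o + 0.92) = -1.2463*o^4 - 7.063*o^3 - 13.1986*o^2 - 9.0888*o - 1.8584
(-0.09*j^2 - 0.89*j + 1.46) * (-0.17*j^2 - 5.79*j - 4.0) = 0.0153*j^4 + 0.6724*j^3 + 5.2649*j^2 - 4.8934*j - 5.84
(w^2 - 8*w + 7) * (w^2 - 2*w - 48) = w^4 - 10*w^3 - 25*w^2 + 370*w - 336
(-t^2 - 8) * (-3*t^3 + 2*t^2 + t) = 3*t^5 - 2*t^4 + 23*t^3 - 16*t^2 - 8*t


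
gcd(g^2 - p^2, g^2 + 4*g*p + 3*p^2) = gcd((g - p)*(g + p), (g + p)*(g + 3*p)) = g + p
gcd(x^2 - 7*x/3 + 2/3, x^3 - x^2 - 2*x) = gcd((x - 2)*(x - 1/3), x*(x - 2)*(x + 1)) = x - 2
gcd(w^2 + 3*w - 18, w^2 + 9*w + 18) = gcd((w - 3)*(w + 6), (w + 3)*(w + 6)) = w + 6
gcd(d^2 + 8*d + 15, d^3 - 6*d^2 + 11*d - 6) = 1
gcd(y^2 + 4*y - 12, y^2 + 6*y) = y + 6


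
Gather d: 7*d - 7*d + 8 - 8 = 0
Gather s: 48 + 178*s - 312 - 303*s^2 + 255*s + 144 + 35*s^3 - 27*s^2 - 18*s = 35*s^3 - 330*s^2 + 415*s - 120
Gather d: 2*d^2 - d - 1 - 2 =2*d^2 - d - 3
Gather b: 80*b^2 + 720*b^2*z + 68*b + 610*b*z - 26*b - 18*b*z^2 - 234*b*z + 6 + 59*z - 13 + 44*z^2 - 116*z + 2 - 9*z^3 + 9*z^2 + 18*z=b^2*(720*z + 80) + b*(-18*z^2 + 376*z + 42) - 9*z^3 + 53*z^2 - 39*z - 5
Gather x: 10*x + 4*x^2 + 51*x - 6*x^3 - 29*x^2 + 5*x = -6*x^3 - 25*x^2 + 66*x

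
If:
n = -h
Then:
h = -n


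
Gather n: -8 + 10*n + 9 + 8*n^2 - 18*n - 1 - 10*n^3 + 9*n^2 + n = -10*n^3 + 17*n^2 - 7*n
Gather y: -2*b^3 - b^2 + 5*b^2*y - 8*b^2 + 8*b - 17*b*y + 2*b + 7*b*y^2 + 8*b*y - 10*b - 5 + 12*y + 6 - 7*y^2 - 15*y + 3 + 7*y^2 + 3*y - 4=-2*b^3 - 9*b^2 + 7*b*y^2 + y*(5*b^2 - 9*b)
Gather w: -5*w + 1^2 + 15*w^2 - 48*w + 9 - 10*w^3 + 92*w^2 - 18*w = -10*w^3 + 107*w^2 - 71*w + 10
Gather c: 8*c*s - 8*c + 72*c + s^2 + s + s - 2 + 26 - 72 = c*(8*s + 64) + s^2 + 2*s - 48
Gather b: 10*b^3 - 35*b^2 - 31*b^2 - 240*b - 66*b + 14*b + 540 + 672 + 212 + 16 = 10*b^3 - 66*b^2 - 292*b + 1440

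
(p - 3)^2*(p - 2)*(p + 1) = p^4 - 7*p^3 + 13*p^2 + 3*p - 18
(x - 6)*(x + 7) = x^2 + x - 42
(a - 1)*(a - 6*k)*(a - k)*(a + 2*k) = a^4 - 5*a^3*k - a^3 - 8*a^2*k^2 + 5*a^2*k + 12*a*k^3 + 8*a*k^2 - 12*k^3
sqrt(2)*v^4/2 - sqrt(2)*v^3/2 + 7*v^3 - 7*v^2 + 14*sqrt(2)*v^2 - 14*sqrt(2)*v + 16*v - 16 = (v - 1)*(v + 2*sqrt(2))*(v + 4*sqrt(2))*(sqrt(2)*v/2 + 1)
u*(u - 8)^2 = u^3 - 16*u^2 + 64*u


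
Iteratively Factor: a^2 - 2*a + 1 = (a - 1)*(a - 1)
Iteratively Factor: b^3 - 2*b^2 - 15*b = (b + 3)*(b^2 - 5*b) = b*(b + 3)*(b - 5)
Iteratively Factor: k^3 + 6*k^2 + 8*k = (k)*(k^2 + 6*k + 8) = k*(k + 4)*(k + 2)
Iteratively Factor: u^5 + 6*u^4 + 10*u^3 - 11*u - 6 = (u + 3)*(u^4 + 3*u^3 + u^2 - 3*u - 2) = (u + 1)*(u + 3)*(u^3 + 2*u^2 - u - 2) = (u - 1)*(u + 1)*(u + 3)*(u^2 + 3*u + 2) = (u - 1)*(u + 1)^2*(u + 3)*(u + 2)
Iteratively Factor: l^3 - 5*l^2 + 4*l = (l - 4)*(l^2 - l) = l*(l - 4)*(l - 1)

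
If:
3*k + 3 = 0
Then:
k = -1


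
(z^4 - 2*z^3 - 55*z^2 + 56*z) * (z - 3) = z^5 - 5*z^4 - 49*z^3 + 221*z^2 - 168*z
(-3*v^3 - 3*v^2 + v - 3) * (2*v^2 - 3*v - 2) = -6*v^5 + 3*v^4 + 17*v^3 - 3*v^2 + 7*v + 6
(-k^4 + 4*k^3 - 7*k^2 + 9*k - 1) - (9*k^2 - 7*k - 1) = -k^4 + 4*k^3 - 16*k^2 + 16*k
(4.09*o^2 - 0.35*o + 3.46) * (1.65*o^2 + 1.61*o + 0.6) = 6.7485*o^4 + 6.0074*o^3 + 7.5995*o^2 + 5.3606*o + 2.076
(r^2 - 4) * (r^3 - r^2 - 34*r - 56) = r^5 - r^4 - 38*r^3 - 52*r^2 + 136*r + 224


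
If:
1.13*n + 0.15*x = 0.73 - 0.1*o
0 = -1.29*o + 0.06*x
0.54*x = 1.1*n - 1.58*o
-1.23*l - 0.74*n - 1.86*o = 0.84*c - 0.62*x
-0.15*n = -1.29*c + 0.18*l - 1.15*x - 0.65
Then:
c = -1.15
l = 0.88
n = 0.52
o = 0.04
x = 0.93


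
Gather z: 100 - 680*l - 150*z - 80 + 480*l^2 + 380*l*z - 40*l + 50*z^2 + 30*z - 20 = 480*l^2 - 720*l + 50*z^2 + z*(380*l - 120)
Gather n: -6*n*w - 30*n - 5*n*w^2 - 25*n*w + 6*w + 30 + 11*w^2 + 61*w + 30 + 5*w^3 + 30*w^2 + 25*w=n*(-5*w^2 - 31*w - 30) + 5*w^3 + 41*w^2 + 92*w + 60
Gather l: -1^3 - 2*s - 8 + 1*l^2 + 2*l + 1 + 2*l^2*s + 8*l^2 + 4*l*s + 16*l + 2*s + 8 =l^2*(2*s + 9) + l*(4*s + 18)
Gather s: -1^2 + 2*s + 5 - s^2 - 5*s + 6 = -s^2 - 3*s + 10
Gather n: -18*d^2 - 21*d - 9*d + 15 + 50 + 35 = -18*d^2 - 30*d + 100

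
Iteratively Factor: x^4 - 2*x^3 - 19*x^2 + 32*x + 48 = (x - 3)*(x^3 + x^2 - 16*x - 16) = (x - 3)*(x + 1)*(x^2 - 16) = (x - 4)*(x - 3)*(x + 1)*(x + 4)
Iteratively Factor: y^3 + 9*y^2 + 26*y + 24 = (y + 3)*(y^2 + 6*y + 8) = (y + 2)*(y + 3)*(y + 4)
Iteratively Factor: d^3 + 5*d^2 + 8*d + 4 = (d + 1)*(d^2 + 4*d + 4) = (d + 1)*(d + 2)*(d + 2)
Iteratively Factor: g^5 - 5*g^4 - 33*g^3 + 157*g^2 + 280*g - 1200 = (g - 5)*(g^4 - 33*g^2 - 8*g + 240) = (g - 5)*(g + 4)*(g^3 - 4*g^2 - 17*g + 60) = (g - 5)^2*(g + 4)*(g^2 + g - 12) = (g - 5)^2*(g + 4)^2*(g - 3)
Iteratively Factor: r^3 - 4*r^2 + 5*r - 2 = (r - 2)*(r^2 - 2*r + 1) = (r - 2)*(r - 1)*(r - 1)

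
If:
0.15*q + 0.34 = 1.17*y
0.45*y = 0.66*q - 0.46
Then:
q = 0.98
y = 0.42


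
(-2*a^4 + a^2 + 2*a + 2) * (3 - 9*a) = 18*a^5 - 6*a^4 - 9*a^3 - 15*a^2 - 12*a + 6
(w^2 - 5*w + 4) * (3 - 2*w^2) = -2*w^4 + 10*w^3 - 5*w^2 - 15*w + 12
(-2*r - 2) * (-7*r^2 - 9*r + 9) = 14*r^3 + 32*r^2 - 18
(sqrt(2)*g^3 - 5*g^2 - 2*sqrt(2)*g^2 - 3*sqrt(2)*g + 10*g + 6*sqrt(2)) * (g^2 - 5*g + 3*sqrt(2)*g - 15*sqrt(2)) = sqrt(2)*g^5 - 7*sqrt(2)*g^4 + g^4 - 8*sqrt(2)*g^3 - 7*g^3 - 8*g^2 + 126*sqrt(2)*g^2 - 180*sqrt(2)*g + 126*g - 180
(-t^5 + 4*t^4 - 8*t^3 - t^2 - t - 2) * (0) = 0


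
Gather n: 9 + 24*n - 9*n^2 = -9*n^2 + 24*n + 9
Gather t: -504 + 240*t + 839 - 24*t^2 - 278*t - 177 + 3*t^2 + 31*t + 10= -21*t^2 - 7*t + 168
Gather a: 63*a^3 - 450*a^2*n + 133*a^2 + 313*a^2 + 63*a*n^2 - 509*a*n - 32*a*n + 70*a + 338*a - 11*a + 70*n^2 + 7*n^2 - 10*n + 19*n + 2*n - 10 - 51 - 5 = 63*a^3 + a^2*(446 - 450*n) + a*(63*n^2 - 541*n + 397) + 77*n^2 + 11*n - 66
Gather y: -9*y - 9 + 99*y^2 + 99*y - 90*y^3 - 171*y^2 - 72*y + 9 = -90*y^3 - 72*y^2 + 18*y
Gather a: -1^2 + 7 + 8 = 14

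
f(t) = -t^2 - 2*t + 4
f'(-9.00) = 16.00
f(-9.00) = -59.00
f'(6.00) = -14.00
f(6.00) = -44.00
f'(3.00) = -8.00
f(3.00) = -11.00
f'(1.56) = -5.12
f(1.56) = -1.55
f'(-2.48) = 2.96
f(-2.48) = 2.81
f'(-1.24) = 0.48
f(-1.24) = 4.94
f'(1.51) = -5.02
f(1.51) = -1.30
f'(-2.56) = 3.12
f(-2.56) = 2.57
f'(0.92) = -3.84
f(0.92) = 1.31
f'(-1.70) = 1.40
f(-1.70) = 4.51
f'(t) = -2*t - 2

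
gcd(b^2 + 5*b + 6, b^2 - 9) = b + 3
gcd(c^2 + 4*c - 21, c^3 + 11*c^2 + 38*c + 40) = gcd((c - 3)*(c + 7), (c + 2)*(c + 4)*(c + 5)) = 1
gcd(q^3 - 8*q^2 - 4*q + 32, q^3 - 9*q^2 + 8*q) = q - 8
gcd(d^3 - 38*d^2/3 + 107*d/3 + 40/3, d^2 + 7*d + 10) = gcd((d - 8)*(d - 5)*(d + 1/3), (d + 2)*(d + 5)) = 1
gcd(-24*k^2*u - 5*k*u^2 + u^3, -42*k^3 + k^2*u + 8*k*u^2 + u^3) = 3*k + u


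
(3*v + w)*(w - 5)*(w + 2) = 3*v*w^2 - 9*v*w - 30*v + w^3 - 3*w^2 - 10*w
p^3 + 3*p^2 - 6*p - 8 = (p - 2)*(p + 1)*(p + 4)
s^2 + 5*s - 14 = (s - 2)*(s + 7)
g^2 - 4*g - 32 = (g - 8)*(g + 4)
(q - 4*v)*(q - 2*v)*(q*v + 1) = q^3*v - 6*q^2*v^2 + q^2 + 8*q*v^3 - 6*q*v + 8*v^2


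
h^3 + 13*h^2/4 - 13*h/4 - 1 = (h - 1)*(h + 1/4)*(h + 4)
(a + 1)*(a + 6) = a^2 + 7*a + 6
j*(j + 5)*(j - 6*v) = j^3 - 6*j^2*v + 5*j^2 - 30*j*v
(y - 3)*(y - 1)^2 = y^3 - 5*y^2 + 7*y - 3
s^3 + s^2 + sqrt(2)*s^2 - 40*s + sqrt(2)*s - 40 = (s + 1)*(s - 4*sqrt(2))*(s + 5*sqrt(2))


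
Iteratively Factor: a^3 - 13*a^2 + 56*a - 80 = (a - 4)*(a^2 - 9*a + 20) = (a - 5)*(a - 4)*(a - 4)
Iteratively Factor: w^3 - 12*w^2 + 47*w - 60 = (w - 4)*(w^2 - 8*w + 15) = (w - 5)*(w - 4)*(w - 3)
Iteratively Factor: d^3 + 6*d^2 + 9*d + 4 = (d + 1)*(d^2 + 5*d + 4) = (d + 1)^2*(d + 4)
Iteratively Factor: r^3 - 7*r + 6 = (r - 2)*(r^2 + 2*r - 3) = (r - 2)*(r - 1)*(r + 3)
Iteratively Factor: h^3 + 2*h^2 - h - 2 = (h + 1)*(h^2 + h - 2) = (h - 1)*(h + 1)*(h + 2)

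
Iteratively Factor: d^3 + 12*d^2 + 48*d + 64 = (d + 4)*(d^2 + 8*d + 16) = (d + 4)^2*(d + 4)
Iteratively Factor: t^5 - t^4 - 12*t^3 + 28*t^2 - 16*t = (t - 2)*(t^4 + t^3 - 10*t^2 + 8*t) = (t - 2)*(t - 1)*(t^3 + 2*t^2 - 8*t) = (t - 2)*(t - 1)*(t + 4)*(t^2 - 2*t) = (t - 2)^2*(t - 1)*(t + 4)*(t)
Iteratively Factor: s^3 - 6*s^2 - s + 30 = (s - 5)*(s^2 - s - 6) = (s - 5)*(s - 3)*(s + 2)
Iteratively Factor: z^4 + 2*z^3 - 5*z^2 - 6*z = (z + 1)*(z^3 + z^2 - 6*z) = (z + 1)*(z + 3)*(z^2 - 2*z) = z*(z + 1)*(z + 3)*(z - 2)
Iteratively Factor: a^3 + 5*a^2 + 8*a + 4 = (a + 2)*(a^2 + 3*a + 2) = (a + 2)^2*(a + 1)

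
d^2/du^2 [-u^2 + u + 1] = -2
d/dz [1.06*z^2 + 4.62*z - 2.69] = 2.12*z + 4.62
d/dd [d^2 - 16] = 2*d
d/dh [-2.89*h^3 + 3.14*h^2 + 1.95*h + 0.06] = -8.67*h^2 + 6.28*h + 1.95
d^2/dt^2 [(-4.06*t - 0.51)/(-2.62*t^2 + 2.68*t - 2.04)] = ((19.0892 - 63.8232*t)*(2.62*t^2 - 2.68*t + 2.04) + (4.06*t + 0.51)*(5.24*t - 2.68)*(10.48*t - 5.36))/(2.62*t^2 - 2.68*t + 2.04)^3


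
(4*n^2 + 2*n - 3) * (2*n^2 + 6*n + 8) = 8*n^4 + 28*n^3 + 38*n^2 - 2*n - 24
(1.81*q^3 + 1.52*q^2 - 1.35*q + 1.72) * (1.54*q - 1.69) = 2.7874*q^4 - 0.7181*q^3 - 4.6478*q^2 + 4.9303*q - 2.9068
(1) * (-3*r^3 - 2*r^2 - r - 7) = -3*r^3 - 2*r^2 - r - 7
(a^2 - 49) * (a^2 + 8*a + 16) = a^4 + 8*a^3 - 33*a^2 - 392*a - 784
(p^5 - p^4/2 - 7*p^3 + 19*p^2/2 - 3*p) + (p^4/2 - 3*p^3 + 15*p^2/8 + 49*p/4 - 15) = p^5 - 10*p^3 + 91*p^2/8 + 37*p/4 - 15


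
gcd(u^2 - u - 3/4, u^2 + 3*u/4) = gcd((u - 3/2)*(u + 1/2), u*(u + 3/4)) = 1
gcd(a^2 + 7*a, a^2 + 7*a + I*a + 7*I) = a + 7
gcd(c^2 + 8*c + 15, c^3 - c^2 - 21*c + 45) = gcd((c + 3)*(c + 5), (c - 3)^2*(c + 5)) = c + 5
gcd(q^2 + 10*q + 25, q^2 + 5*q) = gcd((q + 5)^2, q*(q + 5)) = q + 5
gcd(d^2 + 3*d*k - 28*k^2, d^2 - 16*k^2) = d - 4*k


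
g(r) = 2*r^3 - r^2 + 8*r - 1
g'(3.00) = 56.00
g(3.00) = 68.00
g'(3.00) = 56.00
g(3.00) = 68.00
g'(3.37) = 69.40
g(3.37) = 91.15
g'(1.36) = 16.38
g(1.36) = 13.06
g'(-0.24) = 8.83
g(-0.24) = -3.01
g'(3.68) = 81.89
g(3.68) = 114.57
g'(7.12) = 297.93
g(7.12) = 727.15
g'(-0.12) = 8.33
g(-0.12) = -1.98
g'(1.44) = 17.56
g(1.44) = 14.42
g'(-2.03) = 36.79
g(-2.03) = -38.09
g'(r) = 6*r^2 - 2*r + 8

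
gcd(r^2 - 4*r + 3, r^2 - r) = r - 1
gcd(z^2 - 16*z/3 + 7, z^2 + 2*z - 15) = z - 3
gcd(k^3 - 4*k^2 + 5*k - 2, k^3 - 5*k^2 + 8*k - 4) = k^2 - 3*k + 2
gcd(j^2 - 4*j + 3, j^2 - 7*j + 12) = j - 3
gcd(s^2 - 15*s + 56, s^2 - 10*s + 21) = s - 7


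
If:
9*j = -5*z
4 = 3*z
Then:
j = -20/27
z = 4/3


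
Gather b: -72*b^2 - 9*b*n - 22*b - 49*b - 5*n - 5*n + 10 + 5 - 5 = -72*b^2 + b*(-9*n - 71) - 10*n + 10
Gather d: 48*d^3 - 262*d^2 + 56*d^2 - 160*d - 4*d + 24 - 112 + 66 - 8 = 48*d^3 - 206*d^2 - 164*d - 30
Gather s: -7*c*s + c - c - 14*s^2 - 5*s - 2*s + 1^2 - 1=-14*s^2 + s*(-7*c - 7)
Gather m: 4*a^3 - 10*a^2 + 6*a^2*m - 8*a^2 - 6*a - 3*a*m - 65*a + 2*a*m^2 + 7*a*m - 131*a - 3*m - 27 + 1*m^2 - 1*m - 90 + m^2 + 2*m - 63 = 4*a^3 - 18*a^2 - 202*a + m^2*(2*a + 2) + m*(6*a^2 + 4*a - 2) - 180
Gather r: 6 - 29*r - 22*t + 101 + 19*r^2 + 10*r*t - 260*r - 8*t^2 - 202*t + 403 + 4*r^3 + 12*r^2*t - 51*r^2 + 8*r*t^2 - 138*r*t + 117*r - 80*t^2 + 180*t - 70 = 4*r^3 + r^2*(12*t - 32) + r*(8*t^2 - 128*t - 172) - 88*t^2 - 44*t + 440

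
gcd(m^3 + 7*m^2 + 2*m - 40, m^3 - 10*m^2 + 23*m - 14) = m - 2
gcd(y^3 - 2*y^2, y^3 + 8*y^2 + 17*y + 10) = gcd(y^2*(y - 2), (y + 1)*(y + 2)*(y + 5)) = 1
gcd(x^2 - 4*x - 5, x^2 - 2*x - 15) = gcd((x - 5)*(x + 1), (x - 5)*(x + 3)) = x - 5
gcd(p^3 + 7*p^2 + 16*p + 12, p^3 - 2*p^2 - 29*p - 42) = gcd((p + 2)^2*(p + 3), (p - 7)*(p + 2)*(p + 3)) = p^2 + 5*p + 6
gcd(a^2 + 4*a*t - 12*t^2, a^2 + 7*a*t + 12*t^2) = 1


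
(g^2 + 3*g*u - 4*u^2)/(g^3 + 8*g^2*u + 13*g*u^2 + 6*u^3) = (g^2 + 3*g*u - 4*u^2)/(g^3 + 8*g^2*u + 13*g*u^2 + 6*u^3)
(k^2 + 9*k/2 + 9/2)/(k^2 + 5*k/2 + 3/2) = (k + 3)/(k + 1)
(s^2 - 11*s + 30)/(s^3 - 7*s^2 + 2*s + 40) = (s - 6)/(s^2 - 2*s - 8)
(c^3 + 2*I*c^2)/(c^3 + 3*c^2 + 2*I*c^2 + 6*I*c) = c/(c + 3)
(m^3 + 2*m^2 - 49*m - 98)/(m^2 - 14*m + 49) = (m^2 + 9*m + 14)/(m - 7)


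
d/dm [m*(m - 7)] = 2*m - 7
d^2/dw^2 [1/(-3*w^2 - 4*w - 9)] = 2*(9*w^2 + 12*w - 4*(3*w + 2)^2 + 27)/(3*w^2 + 4*w + 9)^3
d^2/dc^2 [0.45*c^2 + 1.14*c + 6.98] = 0.900000000000000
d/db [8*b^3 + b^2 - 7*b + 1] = 24*b^2 + 2*b - 7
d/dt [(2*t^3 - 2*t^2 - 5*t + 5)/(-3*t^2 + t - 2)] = (-6*t^4 + 4*t^3 - 29*t^2 + 38*t + 5)/(9*t^4 - 6*t^3 + 13*t^2 - 4*t + 4)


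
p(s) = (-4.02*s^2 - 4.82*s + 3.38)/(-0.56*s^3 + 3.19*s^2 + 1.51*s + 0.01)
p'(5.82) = -78.51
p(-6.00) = -0.50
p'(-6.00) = -0.02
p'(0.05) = -710.35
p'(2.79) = -0.71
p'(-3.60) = 0.04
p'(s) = (-8.04*s - 4.82)/(-0.56*s^3 + 3.19*s^2 + 1.51*s + 0.01) + (-4.02*s^2 - 4.82*s + 3.38)*(1.68*s^2 - 6.38*s - 1.51)/(-0.56*s^3 + 3.19*s^2 + 1.51*s + 0.01)^2 = (-2.2512*s^4 - 5.3984*s^3 + 14.984*s^2 - 21.6448*s - 5.152)/(0.3136*s^6 - 3.5728*s^5 + 8.4849*s^4 + 9.6226*s^3 + 2.3439*s^2 + 0.0302*s + 0.0001)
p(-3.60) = -0.51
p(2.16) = -2.06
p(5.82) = -24.92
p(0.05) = 33.50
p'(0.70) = -2.58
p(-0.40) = -97.67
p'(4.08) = -1.85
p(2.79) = -2.45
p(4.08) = -3.92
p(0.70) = -0.81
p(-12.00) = -0.37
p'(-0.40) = 2714.24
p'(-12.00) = -0.02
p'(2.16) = -0.55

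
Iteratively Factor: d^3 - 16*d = (d)*(d^2 - 16) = d*(d - 4)*(d + 4)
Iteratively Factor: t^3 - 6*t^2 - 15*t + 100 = (t + 4)*(t^2 - 10*t + 25) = (t - 5)*(t + 4)*(t - 5)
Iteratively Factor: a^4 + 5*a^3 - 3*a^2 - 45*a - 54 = (a - 3)*(a^3 + 8*a^2 + 21*a + 18) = (a - 3)*(a + 3)*(a^2 + 5*a + 6) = (a - 3)*(a + 2)*(a + 3)*(a + 3)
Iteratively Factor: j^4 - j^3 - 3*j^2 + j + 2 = (j + 1)*(j^3 - 2*j^2 - j + 2) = (j + 1)^2*(j^2 - 3*j + 2) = (j - 1)*(j + 1)^2*(j - 2)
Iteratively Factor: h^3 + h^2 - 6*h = (h)*(h^2 + h - 6) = h*(h + 3)*(h - 2)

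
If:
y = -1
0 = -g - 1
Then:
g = -1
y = -1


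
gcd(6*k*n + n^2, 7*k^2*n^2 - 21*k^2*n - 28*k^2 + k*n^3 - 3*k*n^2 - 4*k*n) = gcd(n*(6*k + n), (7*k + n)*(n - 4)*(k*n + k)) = 1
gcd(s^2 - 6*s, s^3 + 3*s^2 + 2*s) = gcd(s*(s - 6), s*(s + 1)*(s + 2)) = s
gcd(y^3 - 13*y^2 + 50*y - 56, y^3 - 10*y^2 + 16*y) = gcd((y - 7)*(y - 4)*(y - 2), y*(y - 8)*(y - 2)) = y - 2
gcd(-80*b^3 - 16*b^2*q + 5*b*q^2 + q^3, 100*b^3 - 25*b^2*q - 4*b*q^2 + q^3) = -20*b^2 + b*q + q^2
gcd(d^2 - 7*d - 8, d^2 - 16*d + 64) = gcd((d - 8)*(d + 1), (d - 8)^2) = d - 8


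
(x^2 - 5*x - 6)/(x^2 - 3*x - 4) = (x - 6)/(x - 4)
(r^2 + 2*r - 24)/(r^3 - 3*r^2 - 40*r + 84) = (r - 4)/(r^2 - 9*r + 14)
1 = 1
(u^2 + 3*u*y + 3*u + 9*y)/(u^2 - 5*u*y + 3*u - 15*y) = (-u - 3*y)/(-u + 5*y)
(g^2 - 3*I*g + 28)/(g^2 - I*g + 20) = (g - 7*I)/(g - 5*I)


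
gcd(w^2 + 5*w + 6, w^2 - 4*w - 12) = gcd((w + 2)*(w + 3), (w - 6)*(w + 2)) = w + 2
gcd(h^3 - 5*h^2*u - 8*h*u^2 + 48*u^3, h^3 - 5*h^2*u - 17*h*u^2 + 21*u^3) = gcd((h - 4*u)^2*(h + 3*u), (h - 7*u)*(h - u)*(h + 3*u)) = h + 3*u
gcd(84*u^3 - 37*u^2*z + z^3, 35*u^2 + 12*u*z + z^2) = 7*u + z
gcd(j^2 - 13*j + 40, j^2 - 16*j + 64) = j - 8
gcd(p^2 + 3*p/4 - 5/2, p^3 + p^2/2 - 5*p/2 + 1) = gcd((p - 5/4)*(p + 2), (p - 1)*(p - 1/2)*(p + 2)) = p + 2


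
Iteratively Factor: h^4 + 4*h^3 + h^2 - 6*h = (h)*(h^3 + 4*h^2 + h - 6) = h*(h + 2)*(h^2 + 2*h - 3) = h*(h - 1)*(h + 2)*(h + 3)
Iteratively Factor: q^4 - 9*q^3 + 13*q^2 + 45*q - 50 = (q - 5)*(q^3 - 4*q^2 - 7*q + 10) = (q - 5)*(q + 2)*(q^2 - 6*q + 5) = (q - 5)*(q - 1)*(q + 2)*(q - 5)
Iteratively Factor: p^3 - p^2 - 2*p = (p)*(p^2 - p - 2) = p*(p + 1)*(p - 2)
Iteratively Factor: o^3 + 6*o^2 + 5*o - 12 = (o + 4)*(o^2 + 2*o - 3) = (o + 3)*(o + 4)*(o - 1)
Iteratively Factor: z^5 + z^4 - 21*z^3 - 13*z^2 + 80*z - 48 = (z - 4)*(z^4 + 5*z^3 - z^2 - 17*z + 12) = (z - 4)*(z + 3)*(z^3 + 2*z^2 - 7*z + 4) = (z - 4)*(z - 1)*(z + 3)*(z^2 + 3*z - 4) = (z - 4)*(z - 1)^2*(z + 3)*(z + 4)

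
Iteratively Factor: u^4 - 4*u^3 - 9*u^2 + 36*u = (u + 3)*(u^3 - 7*u^2 + 12*u) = (u - 3)*(u + 3)*(u^2 - 4*u) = (u - 4)*(u - 3)*(u + 3)*(u)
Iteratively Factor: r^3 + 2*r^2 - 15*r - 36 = (r + 3)*(r^2 - r - 12) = (r + 3)^2*(r - 4)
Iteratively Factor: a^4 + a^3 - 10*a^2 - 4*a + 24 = (a + 2)*(a^3 - a^2 - 8*a + 12) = (a - 2)*(a + 2)*(a^2 + a - 6) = (a - 2)*(a + 2)*(a + 3)*(a - 2)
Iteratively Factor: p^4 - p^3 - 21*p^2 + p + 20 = (p + 4)*(p^3 - 5*p^2 - p + 5) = (p - 5)*(p + 4)*(p^2 - 1) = (p - 5)*(p + 1)*(p + 4)*(p - 1)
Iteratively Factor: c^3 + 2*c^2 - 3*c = (c)*(c^2 + 2*c - 3) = c*(c - 1)*(c + 3)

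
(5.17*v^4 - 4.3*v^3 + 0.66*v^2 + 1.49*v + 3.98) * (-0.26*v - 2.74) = -1.3442*v^5 - 13.0478*v^4 + 11.6104*v^3 - 2.1958*v^2 - 5.1174*v - 10.9052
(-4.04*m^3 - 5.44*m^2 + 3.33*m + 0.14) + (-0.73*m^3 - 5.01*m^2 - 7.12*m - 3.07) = -4.77*m^3 - 10.45*m^2 - 3.79*m - 2.93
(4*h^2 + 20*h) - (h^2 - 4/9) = 3*h^2 + 20*h + 4/9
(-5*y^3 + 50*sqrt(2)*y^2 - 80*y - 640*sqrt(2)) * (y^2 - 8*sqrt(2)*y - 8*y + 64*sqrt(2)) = -5*y^5 + 40*y^4 + 90*sqrt(2)*y^4 - 720*sqrt(2)*y^3 - 880*y^3 + 7040*y^2 + 10240*y - 81920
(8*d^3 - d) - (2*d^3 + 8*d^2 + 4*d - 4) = 6*d^3 - 8*d^2 - 5*d + 4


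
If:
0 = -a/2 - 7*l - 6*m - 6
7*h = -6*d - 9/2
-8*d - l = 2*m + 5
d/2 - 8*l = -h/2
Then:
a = -10736*m/897 - 10190/897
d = -224*m/897 - 1111/1794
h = 64*m/299 - 67/598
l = -2*m/897 - 41/897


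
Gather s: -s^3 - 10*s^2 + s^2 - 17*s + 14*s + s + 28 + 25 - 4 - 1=-s^3 - 9*s^2 - 2*s + 48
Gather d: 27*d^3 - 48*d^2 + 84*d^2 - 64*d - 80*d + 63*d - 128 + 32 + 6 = 27*d^3 + 36*d^2 - 81*d - 90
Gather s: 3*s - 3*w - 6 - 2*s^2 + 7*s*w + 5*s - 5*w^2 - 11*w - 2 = -2*s^2 + s*(7*w + 8) - 5*w^2 - 14*w - 8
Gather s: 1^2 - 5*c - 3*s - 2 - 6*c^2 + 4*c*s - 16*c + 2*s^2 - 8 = -6*c^2 - 21*c + 2*s^2 + s*(4*c - 3) - 9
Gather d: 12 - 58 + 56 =10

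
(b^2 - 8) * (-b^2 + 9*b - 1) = -b^4 + 9*b^3 + 7*b^2 - 72*b + 8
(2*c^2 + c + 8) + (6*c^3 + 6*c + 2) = 6*c^3 + 2*c^2 + 7*c + 10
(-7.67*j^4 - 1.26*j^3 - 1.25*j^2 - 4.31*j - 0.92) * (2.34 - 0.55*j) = 4.2185*j^5 - 17.2548*j^4 - 2.2609*j^3 - 0.5545*j^2 - 9.5794*j - 2.1528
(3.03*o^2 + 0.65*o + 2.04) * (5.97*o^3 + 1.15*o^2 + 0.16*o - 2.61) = 18.0891*o^5 + 7.365*o^4 + 13.4111*o^3 - 5.4583*o^2 - 1.3701*o - 5.3244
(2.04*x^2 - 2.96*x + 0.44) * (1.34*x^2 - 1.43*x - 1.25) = 2.7336*x^4 - 6.8836*x^3 + 2.2724*x^2 + 3.0708*x - 0.55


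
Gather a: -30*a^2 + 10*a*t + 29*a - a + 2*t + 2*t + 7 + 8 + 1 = -30*a^2 + a*(10*t + 28) + 4*t + 16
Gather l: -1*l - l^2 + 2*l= -l^2 + l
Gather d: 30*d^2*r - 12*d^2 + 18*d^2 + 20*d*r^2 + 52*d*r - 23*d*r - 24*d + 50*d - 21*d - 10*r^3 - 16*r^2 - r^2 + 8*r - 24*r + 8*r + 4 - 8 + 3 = d^2*(30*r + 6) + d*(20*r^2 + 29*r + 5) - 10*r^3 - 17*r^2 - 8*r - 1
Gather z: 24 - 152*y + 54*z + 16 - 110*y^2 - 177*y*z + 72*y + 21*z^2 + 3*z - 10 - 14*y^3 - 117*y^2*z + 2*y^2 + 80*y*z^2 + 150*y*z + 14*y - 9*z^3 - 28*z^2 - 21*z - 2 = -14*y^3 - 108*y^2 - 66*y - 9*z^3 + z^2*(80*y - 7) + z*(-117*y^2 - 27*y + 36) + 28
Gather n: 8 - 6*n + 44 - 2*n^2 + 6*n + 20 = 72 - 2*n^2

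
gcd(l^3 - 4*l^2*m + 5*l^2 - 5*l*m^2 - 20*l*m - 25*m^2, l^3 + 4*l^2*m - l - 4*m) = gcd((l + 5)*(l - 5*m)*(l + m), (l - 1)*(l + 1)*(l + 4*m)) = 1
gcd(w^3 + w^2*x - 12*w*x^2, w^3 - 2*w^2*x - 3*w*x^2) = -w^2 + 3*w*x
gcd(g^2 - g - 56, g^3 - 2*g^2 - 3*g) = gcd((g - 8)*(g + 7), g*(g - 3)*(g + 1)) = 1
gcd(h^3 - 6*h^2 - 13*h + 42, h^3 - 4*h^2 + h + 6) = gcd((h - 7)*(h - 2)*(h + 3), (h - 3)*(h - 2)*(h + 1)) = h - 2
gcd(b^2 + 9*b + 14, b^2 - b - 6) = b + 2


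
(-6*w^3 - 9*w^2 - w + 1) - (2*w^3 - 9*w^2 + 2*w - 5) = -8*w^3 - 3*w + 6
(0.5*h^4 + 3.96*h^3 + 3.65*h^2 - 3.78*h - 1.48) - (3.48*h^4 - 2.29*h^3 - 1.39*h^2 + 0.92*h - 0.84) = -2.98*h^4 + 6.25*h^3 + 5.04*h^2 - 4.7*h - 0.64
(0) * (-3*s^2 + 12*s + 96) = 0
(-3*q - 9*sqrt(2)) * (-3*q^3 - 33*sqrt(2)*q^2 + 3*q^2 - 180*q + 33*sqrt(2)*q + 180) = 9*q^4 - 9*q^3 + 126*sqrt(2)*q^3 - 126*sqrt(2)*q^2 + 1134*q^2 - 1134*q + 1620*sqrt(2)*q - 1620*sqrt(2)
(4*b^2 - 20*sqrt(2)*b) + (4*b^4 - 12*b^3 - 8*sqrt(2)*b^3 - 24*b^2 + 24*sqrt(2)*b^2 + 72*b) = 4*b^4 - 12*b^3 - 8*sqrt(2)*b^3 - 20*b^2 + 24*sqrt(2)*b^2 - 20*sqrt(2)*b + 72*b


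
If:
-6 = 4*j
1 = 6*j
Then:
No Solution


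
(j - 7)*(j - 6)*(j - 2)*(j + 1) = j^4 - 14*j^3 + 53*j^2 - 16*j - 84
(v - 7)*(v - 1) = v^2 - 8*v + 7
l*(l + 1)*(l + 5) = l^3 + 6*l^2 + 5*l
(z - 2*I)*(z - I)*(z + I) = z^3 - 2*I*z^2 + z - 2*I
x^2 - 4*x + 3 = (x - 3)*(x - 1)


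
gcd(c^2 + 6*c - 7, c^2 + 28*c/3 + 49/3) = c + 7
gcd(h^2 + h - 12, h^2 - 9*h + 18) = h - 3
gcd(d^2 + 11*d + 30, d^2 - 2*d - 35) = d + 5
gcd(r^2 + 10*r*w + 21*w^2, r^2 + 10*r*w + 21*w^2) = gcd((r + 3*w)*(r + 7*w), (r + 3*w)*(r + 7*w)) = r^2 + 10*r*w + 21*w^2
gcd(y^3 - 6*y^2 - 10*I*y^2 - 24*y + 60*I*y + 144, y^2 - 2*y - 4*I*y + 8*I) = y - 4*I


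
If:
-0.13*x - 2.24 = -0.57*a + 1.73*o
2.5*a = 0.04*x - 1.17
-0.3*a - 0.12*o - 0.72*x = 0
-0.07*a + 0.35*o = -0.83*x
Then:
No Solution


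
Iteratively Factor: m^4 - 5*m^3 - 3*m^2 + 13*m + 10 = (m + 1)*(m^3 - 6*m^2 + 3*m + 10) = (m - 2)*(m + 1)*(m^2 - 4*m - 5) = (m - 5)*(m - 2)*(m + 1)*(m + 1)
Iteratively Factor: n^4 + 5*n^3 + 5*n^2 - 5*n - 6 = (n + 3)*(n^3 + 2*n^2 - n - 2) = (n + 1)*(n + 3)*(n^2 + n - 2) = (n - 1)*(n + 1)*(n + 3)*(n + 2)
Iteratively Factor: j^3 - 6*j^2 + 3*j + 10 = (j - 5)*(j^2 - j - 2) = (j - 5)*(j + 1)*(j - 2)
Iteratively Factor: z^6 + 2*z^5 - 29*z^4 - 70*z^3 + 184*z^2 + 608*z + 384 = (z + 2)*(z^5 - 29*z^3 - 12*z^2 + 208*z + 192) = (z + 2)*(z + 4)*(z^4 - 4*z^3 - 13*z^2 + 40*z + 48) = (z - 4)*(z + 2)*(z + 4)*(z^3 - 13*z - 12) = (z - 4)*(z + 2)*(z + 3)*(z + 4)*(z^2 - 3*z - 4) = (z - 4)^2*(z + 2)*(z + 3)*(z + 4)*(z + 1)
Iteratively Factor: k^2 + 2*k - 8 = (k + 4)*(k - 2)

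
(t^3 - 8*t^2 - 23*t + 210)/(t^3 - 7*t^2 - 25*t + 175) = (t - 6)/(t - 5)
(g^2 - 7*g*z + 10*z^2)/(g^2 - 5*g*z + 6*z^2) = (-g + 5*z)/(-g + 3*z)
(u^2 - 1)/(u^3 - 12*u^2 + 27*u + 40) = (u - 1)/(u^2 - 13*u + 40)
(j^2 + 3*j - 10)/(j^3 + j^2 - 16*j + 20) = 1/(j - 2)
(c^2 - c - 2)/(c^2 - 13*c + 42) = (c^2 - c - 2)/(c^2 - 13*c + 42)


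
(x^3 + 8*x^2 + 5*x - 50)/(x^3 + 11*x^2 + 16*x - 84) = (x^2 + 10*x + 25)/(x^2 + 13*x + 42)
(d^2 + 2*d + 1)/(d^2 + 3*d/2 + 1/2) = 2*(d + 1)/(2*d + 1)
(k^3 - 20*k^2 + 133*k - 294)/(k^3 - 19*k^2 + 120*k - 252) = (k - 7)/(k - 6)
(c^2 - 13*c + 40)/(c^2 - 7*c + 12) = (c^2 - 13*c + 40)/(c^2 - 7*c + 12)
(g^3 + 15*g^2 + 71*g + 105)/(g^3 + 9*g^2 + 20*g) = (g^2 + 10*g + 21)/(g*(g + 4))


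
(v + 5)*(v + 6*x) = v^2 + 6*v*x + 5*v + 30*x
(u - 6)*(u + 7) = u^2 + u - 42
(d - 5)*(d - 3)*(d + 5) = d^3 - 3*d^2 - 25*d + 75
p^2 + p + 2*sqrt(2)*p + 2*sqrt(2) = (p + 1)*(p + 2*sqrt(2))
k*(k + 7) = k^2 + 7*k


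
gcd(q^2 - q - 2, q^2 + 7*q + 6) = q + 1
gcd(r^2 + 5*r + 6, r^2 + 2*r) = r + 2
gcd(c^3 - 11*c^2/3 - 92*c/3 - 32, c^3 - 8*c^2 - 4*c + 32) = c - 8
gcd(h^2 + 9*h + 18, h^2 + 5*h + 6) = h + 3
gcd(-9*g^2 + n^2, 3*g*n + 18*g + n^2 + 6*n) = 3*g + n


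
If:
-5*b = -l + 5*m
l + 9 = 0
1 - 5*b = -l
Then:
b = -8/5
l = -9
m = -1/5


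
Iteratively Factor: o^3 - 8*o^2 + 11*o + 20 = (o + 1)*(o^2 - 9*o + 20) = (o - 4)*(o + 1)*(o - 5)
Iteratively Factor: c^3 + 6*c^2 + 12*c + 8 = (c + 2)*(c^2 + 4*c + 4) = (c + 2)^2*(c + 2)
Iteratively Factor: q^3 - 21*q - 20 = (q + 4)*(q^2 - 4*q - 5) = (q - 5)*(q + 4)*(q + 1)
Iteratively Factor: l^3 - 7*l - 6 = (l - 3)*(l^2 + 3*l + 2) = (l - 3)*(l + 2)*(l + 1)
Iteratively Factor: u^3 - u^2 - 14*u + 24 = (u - 2)*(u^2 + u - 12) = (u - 3)*(u - 2)*(u + 4)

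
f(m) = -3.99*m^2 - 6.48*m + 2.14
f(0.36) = -0.71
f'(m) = -7.98*m - 6.48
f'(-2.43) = 12.91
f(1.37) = -14.23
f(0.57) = -2.85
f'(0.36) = -9.35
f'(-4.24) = 27.36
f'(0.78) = -12.70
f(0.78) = -5.34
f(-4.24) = -42.12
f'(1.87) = -21.40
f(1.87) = -23.93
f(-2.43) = -5.67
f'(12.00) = -102.24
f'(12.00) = -102.24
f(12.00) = -650.18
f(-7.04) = -149.99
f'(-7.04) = 49.70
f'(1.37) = -17.41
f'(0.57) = -11.03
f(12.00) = -650.18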